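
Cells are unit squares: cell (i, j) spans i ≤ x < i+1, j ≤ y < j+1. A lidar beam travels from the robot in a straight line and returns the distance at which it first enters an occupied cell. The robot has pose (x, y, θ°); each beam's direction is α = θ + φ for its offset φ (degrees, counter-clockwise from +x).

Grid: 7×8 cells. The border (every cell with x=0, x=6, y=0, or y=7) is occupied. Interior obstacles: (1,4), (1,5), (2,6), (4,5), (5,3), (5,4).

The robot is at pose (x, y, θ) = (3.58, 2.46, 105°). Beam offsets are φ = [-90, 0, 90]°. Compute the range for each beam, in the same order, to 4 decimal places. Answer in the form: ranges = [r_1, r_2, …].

beam 1: φ=-90°, α=15°
  d=(0.9659,0.2588)  start (3,2)  tX=0.4348 tY=2.0864  stride 1/|dx|=1.0353 1/|dy|=3.8637
    cross x-line → (4,2), t=0.4348
    cross x-line → (5,2), t=1.4701
    cross y-line → (5,3), t=2.0864 (wall)
  → r_1 = 2.0864
beam 2: φ=0°, α=105°
  d=(-0.2588,0.9659)  start (3,2)  tX=2.2409 tY=0.5590  stride 1/|dx|=3.8637 1/|dy|=1.0353
    cross y-line → (3,3), t=0.5590
    cross y-line → (3,4), t=1.5943
    cross x-line → (2,4), t=2.2409
    cross y-line → (2,5), t=2.6296
    cross y-line → (2,6), t=3.6649 (wall)
  → r_2 = 3.6649
beam 3: φ=90°, α=195°
  d=(-0.9659,-0.2588)  start (3,2)  tX=0.6005 tY=1.7773  stride 1/|dx|=1.0353 1/|dy|=3.8637
    cross x-line → (2,2), t=0.6005
    cross x-line → (1,2), t=1.6357
    cross y-line → (1,1), t=1.7773
    cross x-line → (0,1), t=2.6710 (wall)
  → r_3 = 2.6710

ranges = [2.0864, 3.6649, 2.6710]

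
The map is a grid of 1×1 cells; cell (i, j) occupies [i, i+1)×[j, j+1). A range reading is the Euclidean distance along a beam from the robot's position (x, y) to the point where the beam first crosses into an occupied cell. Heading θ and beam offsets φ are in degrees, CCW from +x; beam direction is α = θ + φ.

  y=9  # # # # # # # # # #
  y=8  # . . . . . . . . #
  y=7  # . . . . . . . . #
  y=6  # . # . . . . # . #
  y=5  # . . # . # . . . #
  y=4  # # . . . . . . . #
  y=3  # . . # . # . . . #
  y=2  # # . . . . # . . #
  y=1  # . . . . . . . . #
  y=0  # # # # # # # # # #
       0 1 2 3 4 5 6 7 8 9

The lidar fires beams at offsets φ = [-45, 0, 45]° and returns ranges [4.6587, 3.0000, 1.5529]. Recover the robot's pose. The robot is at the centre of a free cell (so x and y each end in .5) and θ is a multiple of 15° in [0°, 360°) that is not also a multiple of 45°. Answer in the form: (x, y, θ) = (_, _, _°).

Enumerate (i+0.5, j+0.5, θ) over the 55 free cells and 16 admissible headings. For each, cast all 3 beams and compare to the given ranges.
  (7.5, 5.5, 120°): beam 1 = 0.5176 ≠ 4.6587 ✗
  (4.5, 4.5, 345°): beam 1 = 1.0000 ≠ 4.6587 ✗
  (6.5, 7.5, 105°): beam 1 = 1.7321 ≠ 4.6587 ✗
  (5.5, 7.5, 30°): beam 1 = 1.9319 ≠ 4.6587 ✗
  (7.5, 7.5, 345°): beam 1 = 0.5774 ≠ 4.6587 ✗
  …
  (2.5, 7.5, 30°): r_1=4.6587, r_2=3.0000, r_3=1.5529 — all match ✓
Only this pose fits every beam.

(x, y, θ) = (2.5, 7.5, 30°)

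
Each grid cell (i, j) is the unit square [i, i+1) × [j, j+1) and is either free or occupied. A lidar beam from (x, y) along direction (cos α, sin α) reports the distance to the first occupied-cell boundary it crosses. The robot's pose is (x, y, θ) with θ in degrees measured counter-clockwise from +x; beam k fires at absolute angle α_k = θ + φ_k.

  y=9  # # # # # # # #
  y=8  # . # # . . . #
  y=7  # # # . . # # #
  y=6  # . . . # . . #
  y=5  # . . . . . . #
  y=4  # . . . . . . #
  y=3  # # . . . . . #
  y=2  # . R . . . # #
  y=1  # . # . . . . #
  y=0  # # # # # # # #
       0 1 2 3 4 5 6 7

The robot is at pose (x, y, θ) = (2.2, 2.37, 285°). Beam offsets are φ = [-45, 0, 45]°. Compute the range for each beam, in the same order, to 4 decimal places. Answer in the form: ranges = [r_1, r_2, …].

beam 1: φ=-45°, α=240°
  cosα=-0.5000 sinα=-0.8660 | (2,2) | tMaxX 0.4000 tMaxY 0.4272 | tΔX 2.0000 tΔY 1.1547
    t=0.4000 [x] (1,2)
    t=0.4272 [y] (1,1)
    t=1.5819 [y] (1,0) — stop
  → r_1 = 1.5819
beam 2: φ=0°, α=285°
  cosα=0.2588 sinα=-0.9659 | (2,2) | tMaxX 3.0910 tMaxY 0.3831 | tΔX 3.8637 tΔY 1.0353
    t=0.3831 [y] (2,1) — stop
  → r_2 = 0.3831
beam 3: φ=45°, α=330°
  cosα=0.8660 sinα=-0.5000 | (2,2) | tMaxX 0.9238 tMaxY 0.7400 | tΔX 1.1547 tΔY 2.0000
    t=0.7400 [y] (2,1) — stop
  → r_3 = 0.7400

ranges = [1.5819, 0.3831, 0.7400]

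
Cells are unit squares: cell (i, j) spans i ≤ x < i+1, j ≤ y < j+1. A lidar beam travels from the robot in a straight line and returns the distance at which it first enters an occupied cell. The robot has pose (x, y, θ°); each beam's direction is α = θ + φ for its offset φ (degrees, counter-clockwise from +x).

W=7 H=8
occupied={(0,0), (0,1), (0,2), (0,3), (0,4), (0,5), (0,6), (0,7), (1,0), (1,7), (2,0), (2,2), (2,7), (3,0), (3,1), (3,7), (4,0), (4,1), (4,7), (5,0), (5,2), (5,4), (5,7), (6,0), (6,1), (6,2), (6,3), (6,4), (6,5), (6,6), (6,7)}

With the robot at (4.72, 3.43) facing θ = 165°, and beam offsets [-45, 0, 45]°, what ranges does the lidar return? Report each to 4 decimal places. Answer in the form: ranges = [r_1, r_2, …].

ranges = [4.1223, 3.8512, 1.9861]

beam 1: φ=-45°, α=120°
  direction (-0.5000, 0.8660); cell (4,3); t to first gridline: x 1.4400, y 0.6582 (then +2.0000 / +1.1547)
    (4,4) via y @ 0.6582
    (3,4) via x @ 1.4400
    (3,5) via y @ 1.8129
    (3,6) via y @ 2.9676
    (2,6) via x @ 3.4400
    (2,7) via y @ 4.1223  # hit
  → r_1 = 4.1223
beam 2: φ=0°, α=165°
  direction (-0.9659, 0.2588); cell (4,3); t to first gridline: x 0.7454, y 2.2023 (then +1.0353 / +3.8637)
    (3,3) via x @ 0.7454
    (2,3) via x @ 1.7807
    (2,4) via y @ 2.2023
    (1,4) via x @ 2.8160
    (0,4) via x @ 3.8512  # hit
  → r_2 = 3.8512
beam 3: φ=45°, α=210°
  direction (-0.8660, -0.5000); cell (4,3); t to first gridline: x 0.8314, y 0.8600 (then +1.1547 / +2.0000)
    (3,3) via x @ 0.8314
    (3,2) via y @ 0.8600
    (2,2) via x @ 1.9861  # hit
  → r_3 = 1.9861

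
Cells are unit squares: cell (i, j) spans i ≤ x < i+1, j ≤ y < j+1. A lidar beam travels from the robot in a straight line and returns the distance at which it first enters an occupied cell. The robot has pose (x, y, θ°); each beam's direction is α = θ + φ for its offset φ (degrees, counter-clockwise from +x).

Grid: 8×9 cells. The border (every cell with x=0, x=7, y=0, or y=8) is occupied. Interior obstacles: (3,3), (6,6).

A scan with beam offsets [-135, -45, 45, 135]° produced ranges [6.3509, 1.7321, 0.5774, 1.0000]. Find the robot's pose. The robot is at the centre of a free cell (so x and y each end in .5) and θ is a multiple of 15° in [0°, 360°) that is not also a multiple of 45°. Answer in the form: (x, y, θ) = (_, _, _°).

(x, y, θ) = (1.5, 6.5, 105°)

Enumerate (i+0.5, j+0.5, θ) over the 40 free cells and 16 admissible headings. For each, cast all 4 beams and compare to the given ranges.
  (6.5, 4.5, 330°): beam 1 = 2.5882 ≠ 6.3509 ✗
  (1.5, 1.5, 240°): beam 1 = 1.9319 ≠ 6.3509 ✗
  (4.5, 3.5, 210°): beam 1 = 4.6587 ≠ 6.3509 ✗
  (1.5, 1.5, 300°): beam 1 = 0.5176 ≠ 6.3509 ✗
  …
  (1.5, 6.5, 105°): r_1=6.3509, r_2=1.7321, r_3=0.5774, r_4=1.0000 — all match ✓
Only this pose fits every beam.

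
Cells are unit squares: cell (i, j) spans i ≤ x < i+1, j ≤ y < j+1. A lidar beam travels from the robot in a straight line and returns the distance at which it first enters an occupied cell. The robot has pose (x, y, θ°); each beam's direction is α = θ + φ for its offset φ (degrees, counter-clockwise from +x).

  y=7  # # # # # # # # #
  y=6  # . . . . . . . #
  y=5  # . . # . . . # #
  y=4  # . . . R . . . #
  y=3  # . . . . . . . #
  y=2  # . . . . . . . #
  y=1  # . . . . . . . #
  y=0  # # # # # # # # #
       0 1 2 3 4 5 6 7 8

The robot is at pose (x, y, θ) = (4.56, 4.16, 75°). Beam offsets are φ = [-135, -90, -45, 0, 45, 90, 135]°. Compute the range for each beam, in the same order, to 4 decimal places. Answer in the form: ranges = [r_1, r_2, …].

beam 1: φ=-135°, α=300°
  direction (0.5000, -0.8660); cell (4,4); t to first gridline: x 0.8800, y 0.1848 (then +2.0000 / +1.1547)
    (4,3) via y @ 0.1848
    (5,3) via x @ 0.8800
    (5,2) via y @ 1.3395
    (5,1) via y @ 2.4942
    (6,1) via x @ 2.8800
    (6,0) via y @ 3.6489  # hit
  → r_1 = 3.6489
beam 2: φ=-90°, α=345°
  direction (0.9659, -0.2588); cell (4,4); t to first gridline: x 0.4555, y 0.6182 (then +1.0353 / +3.8637)
    (5,4) via x @ 0.4555
    (5,3) via y @ 0.6182
    (6,3) via x @ 1.4908
    (7,3) via x @ 2.5261
    (8,3) via x @ 3.5614  # hit
  → r_2 = 3.5614
beam 3: φ=-45°, α=30°
  direction (0.8660, 0.5000); cell (4,4); t to first gridline: x 0.5081, y 1.6800 (then +1.1547 / +2.0000)
    (5,4) via x @ 0.5081
    (6,4) via x @ 1.6628
    (6,5) via y @ 1.6800
    (7,5) via x @ 2.8175  # hit
  → r_3 = 2.8175
beam 4: φ=0°, α=75°
  direction (0.2588, 0.9659); cell (4,4); t to first gridline: x 1.7000, y 0.8696 (then +3.8637 / +1.0353)
    (4,5) via y @ 0.8696
    (5,5) via x @ 1.7000
    (5,6) via y @ 1.9049
    (5,7) via y @ 2.9402  # hit
  → r_4 = 2.9402
beam 5: φ=45°, α=120°
  direction (-0.5000, 0.8660); cell (4,4); t to first gridline: x 1.1200, y 0.9699 (then +2.0000 / +1.1547)
    (4,5) via y @ 0.9699
    (3,5) via x @ 1.1200  # hit
  → r_5 = 1.1200
beam 6: φ=90°, α=165°
  direction (-0.9659, 0.2588); cell (4,4); t to first gridline: x 0.5798, y 3.2455 (then +1.0353 / +3.8637)
    (3,4) via x @ 0.5798
    (2,4) via x @ 1.6150
    (1,4) via x @ 2.6503
    (1,5) via y @ 3.2455
    (0,5) via x @ 3.6856  # hit
  → r_6 = 3.6856
beam 7: φ=135°, α=210°
  direction (-0.8660, -0.5000); cell (4,4); t to first gridline: x 0.6466, y 0.3200 (then +1.1547 / +2.0000)
    (4,3) via y @ 0.3200
    (3,3) via x @ 0.6466
    (2,3) via x @ 1.8013
    (2,2) via y @ 2.3200
    (1,2) via x @ 2.9560
    (0,2) via x @ 4.1107  # hit
  → r_7 = 4.1107

ranges = [3.6489, 3.5614, 2.8175, 2.9402, 1.1200, 3.6856, 4.1107]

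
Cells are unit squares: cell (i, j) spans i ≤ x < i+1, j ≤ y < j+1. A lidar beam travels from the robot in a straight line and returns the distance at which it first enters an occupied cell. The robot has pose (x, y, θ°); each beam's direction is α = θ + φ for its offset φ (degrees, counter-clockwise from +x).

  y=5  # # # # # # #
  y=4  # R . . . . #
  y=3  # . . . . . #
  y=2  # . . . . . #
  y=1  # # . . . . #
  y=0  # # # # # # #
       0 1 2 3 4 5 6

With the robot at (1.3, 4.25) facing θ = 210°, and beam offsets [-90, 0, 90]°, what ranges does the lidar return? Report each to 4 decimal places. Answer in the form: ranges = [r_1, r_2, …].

beam 1: φ=-90°, α=120°
  direction (-0.5000, 0.8660); cell (1,4); t to first gridline: x 0.6000, y 0.8660 (then +2.0000 / +1.1547)
    (0,4) via x @ 0.6000  # hit
  → r_1 = 0.6000
beam 2: φ=0°, α=210°
  direction (-0.8660, -0.5000); cell (1,4); t to first gridline: x 0.3464, y 0.5000 (then +1.1547 / +2.0000)
    (0,4) via x @ 0.3464  # hit
  → r_2 = 0.3464
beam 3: φ=90°, α=300°
  direction (0.5000, -0.8660); cell (1,4); t to first gridline: x 1.4000, y 0.2887 (then +2.0000 / +1.1547)
    (1,3) via y @ 0.2887
    (2,3) via x @ 1.4000
    (2,2) via y @ 1.4434
    (2,1) via y @ 2.5981
    (3,1) via x @ 3.4000
    (3,0) via y @ 3.7528  # hit
  → r_3 = 3.7528

ranges = [0.6000, 0.3464, 3.7528]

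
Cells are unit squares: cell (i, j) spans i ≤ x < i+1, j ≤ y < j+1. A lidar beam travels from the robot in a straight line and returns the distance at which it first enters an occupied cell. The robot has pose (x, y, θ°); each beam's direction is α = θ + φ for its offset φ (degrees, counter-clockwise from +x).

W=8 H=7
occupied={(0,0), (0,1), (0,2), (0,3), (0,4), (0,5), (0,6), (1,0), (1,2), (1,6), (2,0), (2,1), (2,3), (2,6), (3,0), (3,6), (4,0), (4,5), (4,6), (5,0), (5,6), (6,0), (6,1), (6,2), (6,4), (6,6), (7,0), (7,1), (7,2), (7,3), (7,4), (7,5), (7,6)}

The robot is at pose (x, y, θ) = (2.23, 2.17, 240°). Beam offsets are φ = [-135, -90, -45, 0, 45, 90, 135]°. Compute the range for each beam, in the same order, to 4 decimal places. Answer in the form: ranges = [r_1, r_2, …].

ranges = [0.8593, 0.2656, 0.2381, 0.1963, 0.1760, 0.3400, 4.9383]

beam 1: φ=-135°, α=105°
  dir = (cos 105°, sin 105°) = (-0.2588, 0.9659); from cell (2,2)
  next x-line at t=0.8887, next y-line at t=0.8593; Δt_x=3.8637, Δt_y=1.0353
    y: enter (2,3) at t=0.8593 ← occupied
  → r_1 = 0.8593
beam 2: φ=-90°, α=150°
  dir = (cos 150°, sin 150°) = (-0.8660, 0.5000); from cell (2,2)
  next x-line at t=0.2656, next y-line at t=1.6600; Δt_x=1.1547, Δt_y=2.0000
    x: enter (1,2) at t=0.2656 ← occupied
  → r_2 = 0.2656
beam 3: φ=-45°, α=195°
  dir = (cos 195°, sin 195°) = (-0.9659, -0.2588); from cell (2,2)
  next x-line at t=0.2381, next y-line at t=0.6568; Δt_x=1.0353, Δt_y=3.8637
    x: enter (1,2) at t=0.2381 ← occupied
  → r_3 = 0.2381
beam 4: φ=0°, α=240°
  dir = (cos 240°, sin 240°) = (-0.5000, -0.8660); from cell (2,2)
  next x-line at t=0.4600, next y-line at t=0.1963; Δt_x=2.0000, Δt_y=1.1547
    y: enter (2,1) at t=0.1963 ← occupied
  → r_4 = 0.1963
beam 5: φ=45°, α=285°
  dir = (cos 285°, sin 285°) = (0.2588, -0.9659); from cell (2,2)
  next x-line at t=2.9751, next y-line at t=0.1760; Δt_x=3.8637, Δt_y=1.0353
    y: enter (2,1) at t=0.1760 ← occupied
  → r_5 = 0.1760
beam 6: φ=90°, α=330°
  dir = (cos 330°, sin 330°) = (0.8660, -0.5000); from cell (2,2)
  next x-line at t=0.8891, next y-line at t=0.3400; Δt_x=1.1547, Δt_y=2.0000
    y: enter (2,1) at t=0.3400 ← occupied
  → r_6 = 0.3400
beam 7: φ=135°, α=15°
  dir = (cos 15°, sin 15°) = (0.9659, 0.2588); from cell (2,2)
  next x-line at t=0.7972, next y-line at t=3.2069; Δt_x=1.0353, Δt_y=3.8637
    x: enter (3,2) at t=0.7972
    x: enter (4,2) at t=1.8324
    x: enter (5,2) at t=2.8677
    y: enter (5,3) at t=3.2069
    x: enter (6,3) at t=3.9030
    x: enter (7,3) at t=4.9383 ← occupied
  → r_7 = 4.9383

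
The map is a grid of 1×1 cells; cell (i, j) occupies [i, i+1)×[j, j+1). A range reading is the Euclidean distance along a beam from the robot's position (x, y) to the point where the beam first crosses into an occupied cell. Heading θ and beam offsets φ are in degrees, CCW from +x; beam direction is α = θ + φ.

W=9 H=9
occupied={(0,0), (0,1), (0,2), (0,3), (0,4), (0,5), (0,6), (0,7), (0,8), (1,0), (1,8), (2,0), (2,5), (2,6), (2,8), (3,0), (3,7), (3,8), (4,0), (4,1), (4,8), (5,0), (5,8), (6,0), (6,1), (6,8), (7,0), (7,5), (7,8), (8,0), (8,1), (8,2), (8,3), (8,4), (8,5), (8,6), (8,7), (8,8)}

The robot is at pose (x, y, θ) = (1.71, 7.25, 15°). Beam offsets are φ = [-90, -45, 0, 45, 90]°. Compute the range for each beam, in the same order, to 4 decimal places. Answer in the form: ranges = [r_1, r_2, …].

ranges = [1.1205, 0.5000, 1.3355, 0.8660, 0.7765]

beam 1: φ=-90°, α=285°
  direction (0.2588, -0.9659); cell (1,7); t to first gridline: x 1.1205, y 0.2588 (then +3.8637 / +1.0353)
    (1,6) via y @ 0.2588
    (2,6) via x @ 1.1205  # hit
  → r_1 = 1.1205
beam 2: φ=-45°, α=330°
  direction (0.8660, -0.5000); cell (1,7); t to first gridline: x 0.3349, y 0.5000 (then +1.1547 / +2.0000)
    (2,7) via x @ 0.3349
    (2,6) via y @ 0.5000  # hit
  → r_2 = 0.5000
beam 3: φ=0°, α=15°
  direction (0.9659, 0.2588); cell (1,7); t to first gridline: x 0.3002, y 2.8978 (then +1.0353 / +3.8637)
    (2,7) via x @ 0.3002
    (3,7) via x @ 1.3355  # hit
  → r_3 = 1.3355
beam 4: φ=45°, α=60°
  direction (0.5000, 0.8660); cell (1,7); t to first gridline: x 0.5800, y 0.8660 (then +2.0000 / +1.1547)
    (2,7) via x @ 0.5800
    (2,8) via y @ 0.8660  # hit
  → r_4 = 0.8660
beam 5: φ=90°, α=105°
  direction (-0.2588, 0.9659); cell (1,7); t to first gridline: x 2.7432, y 0.7765 (then +3.8637 / +1.0353)
    (1,8) via y @ 0.7765  # hit
  → r_5 = 0.7765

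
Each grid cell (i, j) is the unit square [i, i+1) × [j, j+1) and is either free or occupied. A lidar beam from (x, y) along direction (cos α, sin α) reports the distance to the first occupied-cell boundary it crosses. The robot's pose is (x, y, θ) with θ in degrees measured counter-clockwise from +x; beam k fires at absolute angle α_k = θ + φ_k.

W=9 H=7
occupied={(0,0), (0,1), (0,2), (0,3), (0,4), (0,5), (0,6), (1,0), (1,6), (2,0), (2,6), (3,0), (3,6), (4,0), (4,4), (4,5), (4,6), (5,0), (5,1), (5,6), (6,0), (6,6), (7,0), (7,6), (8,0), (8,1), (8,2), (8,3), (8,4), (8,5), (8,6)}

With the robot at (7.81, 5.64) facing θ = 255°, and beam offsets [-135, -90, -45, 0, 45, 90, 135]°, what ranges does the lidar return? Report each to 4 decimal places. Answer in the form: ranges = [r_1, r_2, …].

ranges = [0.4157, 1.3909, 3.2447, 4.8037, 0.3800, 0.1967, 0.2194]

beam 1: φ=-135°, α=120°
  dir = (cos 120°, sin 120°) = (-0.5000, 0.8660); from cell (7,5)
  next x-line at t=1.6200, next y-line at t=0.4157; Δt_x=2.0000, Δt_y=1.1547
    y: enter (7,6) at t=0.4157 ← occupied
  → r_1 = 0.4157
beam 2: φ=-90°, α=165°
  dir = (cos 165°, sin 165°) = (-0.9659, 0.2588); from cell (7,5)
  next x-line at t=0.8386, next y-line at t=1.3909; Δt_x=1.0353, Δt_y=3.8637
    x: enter (6,5) at t=0.8386
    y: enter (6,6) at t=1.3909 ← occupied
  → r_2 = 1.3909
beam 3: φ=-45°, α=210°
  dir = (cos 210°, sin 210°) = (-0.8660, -0.5000); from cell (7,5)
  next x-line at t=0.9353, next y-line at t=1.2800; Δt_x=1.1547, Δt_y=2.0000
    x: enter (6,5) at t=0.9353
    y: enter (6,4) at t=1.2800
    x: enter (5,4) at t=2.0900
    x: enter (4,4) at t=3.2447 ← occupied
  → r_3 = 3.2447
beam 4: φ=0°, α=255°
  dir = (cos 255°, sin 255°) = (-0.2588, -0.9659); from cell (7,5)
  next x-line at t=3.1296, next y-line at t=0.6626; Δt_x=3.8637, Δt_y=1.0353
    y: enter (7,4) at t=0.6626
    y: enter (7,3) at t=1.6979
    y: enter (7,2) at t=2.7331
    x: enter (6,2) at t=3.1296
    y: enter (6,1) at t=3.7684
    y: enter (6,0) at t=4.8037 ← occupied
  → r_4 = 4.8037
beam 5: φ=45°, α=300°
  dir = (cos 300°, sin 300°) = (0.5000, -0.8660); from cell (7,5)
  next x-line at t=0.3800, next y-line at t=0.7390; Δt_x=2.0000, Δt_y=1.1547
    x: enter (8,5) at t=0.3800 ← occupied
  → r_5 = 0.3800
beam 6: φ=90°, α=345°
  dir = (cos 345°, sin 345°) = (0.9659, -0.2588); from cell (7,5)
  next x-line at t=0.1967, next y-line at t=2.4728; Δt_x=1.0353, Δt_y=3.8637
    x: enter (8,5) at t=0.1967 ← occupied
  → r_6 = 0.1967
beam 7: φ=135°, α=30°
  dir = (cos 30°, sin 30°) = (0.8660, 0.5000); from cell (7,5)
  next x-line at t=0.2194, next y-line at t=0.7200; Δt_x=1.1547, Δt_y=2.0000
    x: enter (8,5) at t=0.2194 ← occupied
  → r_7 = 0.2194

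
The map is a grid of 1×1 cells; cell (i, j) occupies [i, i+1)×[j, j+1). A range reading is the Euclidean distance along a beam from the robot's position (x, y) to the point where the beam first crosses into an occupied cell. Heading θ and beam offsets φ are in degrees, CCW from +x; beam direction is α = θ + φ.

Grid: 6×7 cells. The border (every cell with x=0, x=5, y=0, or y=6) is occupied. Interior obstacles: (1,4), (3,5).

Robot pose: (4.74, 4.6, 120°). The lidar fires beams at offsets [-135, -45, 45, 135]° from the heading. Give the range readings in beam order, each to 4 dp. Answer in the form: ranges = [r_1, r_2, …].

ranges = [0.2692, 1.0046, 1.5455, 3.7270]

beam 1: φ=-135°, α=345°
  d=(0.9659,-0.2588)  start (4,4)  tX=0.2692 tY=2.3182  stride 1/|dx|=1.0353 1/|dy|=3.8637
    cross x-line → (5,4), t=0.2692 (wall)
  → r_1 = 0.2692
beam 2: φ=-45°, α=75°
  d=(0.2588,0.9659)  start (4,4)  tX=1.0046 tY=0.4141  stride 1/|dx|=3.8637 1/|dy|=1.0353
    cross y-line → (4,5), t=0.4141
    cross x-line → (5,5), t=1.0046 (wall)
  → r_2 = 1.0046
beam 3: φ=45°, α=165°
  d=(-0.9659,0.2588)  start (4,4)  tX=0.7661 tY=1.5455  stride 1/|dx|=1.0353 1/|dy|=3.8637
    cross x-line → (3,4), t=0.7661
    cross y-line → (3,5), t=1.5455 (wall)
  → r_3 = 1.5455
beam 4: φ=135°, α=255°
  d=(-0.2588,-0.9659)  start (4,4)  tX=2.8591 tY=0.6212  stride 1/|dx|=3.8637 1/|dy|=1.0353
    cross y-line → (4,3), t=0.6212
    cross y-line → (4,2), t=1.6564
    cross y-line → (4,1), t=2.6917
    cross x-line → (3,1), t=2.8591
    cross y-line → (3,0), t=3.7270 (wall)
  → r_4 = 3.7270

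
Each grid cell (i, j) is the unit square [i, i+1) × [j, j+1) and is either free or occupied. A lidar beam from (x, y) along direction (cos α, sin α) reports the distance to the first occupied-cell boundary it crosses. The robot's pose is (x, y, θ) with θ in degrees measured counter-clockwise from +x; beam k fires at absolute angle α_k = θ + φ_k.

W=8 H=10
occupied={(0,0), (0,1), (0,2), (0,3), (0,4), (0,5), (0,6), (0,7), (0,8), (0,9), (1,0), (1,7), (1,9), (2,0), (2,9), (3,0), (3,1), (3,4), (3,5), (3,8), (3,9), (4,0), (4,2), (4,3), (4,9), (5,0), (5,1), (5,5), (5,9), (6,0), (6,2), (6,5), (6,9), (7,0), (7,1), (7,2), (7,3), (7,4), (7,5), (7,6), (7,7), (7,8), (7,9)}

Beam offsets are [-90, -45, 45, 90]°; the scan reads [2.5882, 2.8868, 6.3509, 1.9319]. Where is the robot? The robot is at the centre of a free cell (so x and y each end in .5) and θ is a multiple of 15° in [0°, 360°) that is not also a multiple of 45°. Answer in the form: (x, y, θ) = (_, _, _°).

Enumerate (i+0.5, j+0.5, θ) over the 37 free cells and 16 admissible headings. For each, cast all 4 beams and compare to the given ranges.
  (6.5, 1.5, 165°): beam 1 = 0.5176 ≠ 2.5882 ✗
  (1.5, 1.5, 240°): beam 1 = 0.5774 ≠ 2.5882 ✗
  (1.5, 1.5, 120°): beam 1 = 2.8868 ≠ 2.5882 ✗
  …
  (1.5, 3.5, 15°): r_1=2.5882, r_2=2.8868, r_3=6.3509, r_4=1.9319 — all match ✓
Unique over the lattice → pose = (1.5, 3.5, 15°).

(x, y, θ) = (1.5, 3.5, 15°)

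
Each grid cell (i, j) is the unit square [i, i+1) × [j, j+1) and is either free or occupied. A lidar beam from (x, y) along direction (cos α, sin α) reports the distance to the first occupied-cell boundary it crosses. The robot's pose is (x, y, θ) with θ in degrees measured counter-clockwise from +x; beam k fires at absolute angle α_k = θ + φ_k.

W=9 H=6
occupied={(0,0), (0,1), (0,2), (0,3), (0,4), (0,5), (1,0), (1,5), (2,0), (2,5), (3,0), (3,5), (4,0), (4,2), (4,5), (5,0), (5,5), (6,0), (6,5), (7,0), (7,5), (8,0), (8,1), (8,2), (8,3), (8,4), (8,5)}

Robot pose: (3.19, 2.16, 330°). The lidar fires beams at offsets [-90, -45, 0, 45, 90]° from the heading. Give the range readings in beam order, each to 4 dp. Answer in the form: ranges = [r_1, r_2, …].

beam 1: φ=-90°, α=240°
  d=(-0.5000,-0.8660)  start (3,2)  tX=0.3800 tY=0.1848  stride 1/|dx|=2.0000 1/|dy|=1.1547
    cross y-line → (3,1), t=0.1848
    cross x-line → (2,1), t=0.3800
    cross y-line → (2,0), t=1.3395 (wall)
  → r_1 = 1.3395
beam 2: φ=-45°, α=285°
  d=(0.2588,-0.9659)  start (3,2)  tX=3.1296 tY=0.1656  stride 1/|dx|=3.8637 1/|dy|=1.0353
    cross y-line → (3,1), t=0.1656
    cross y-line → (3,0), t=1.2009 (wall)
  → r_2 = 1.2009
beam 3: φ=0°, α=330°
  d=(0.8660,-0.5000)  start (3,2)  tX=0.9353 tY=0.3200  stride 1/|dx|=1.1547 1/|dy|=2.0000
    cross y-line → (3,1), t=0.3200
    cross x-line → (4,1), t=0.9353
    cross x-line → (5,1), t=2.0900
    cross y-line → (5,0), t=2.3200 (wall)
  → r_3 = 2.3200
beam 4: φ=45°, α=15°
  d=(0.9659,0.2588)  start (3,2)  tX=0.8386 tY=3.2455  stride 1/|dx|=1.0353 1/|dy|=3.8637
    cross x-line → (4,2), t=0.8386 (wall)
  → r_4 = 0.8386
beam 5: φ=90°, α=60°
  d=(0.5000,0.8660)  start (3,2)  tX=1.6200 tY=0.9699  stride 1/|dx|=2.0000 1/|dy|=1.1547
    cross y-line → (3,3), t=0.9699
    cross x-line → (4,3), t=1.6200
    cross y-line → (4,4), t=2.1246
    cross y-line → (4,5), t=3.2793 (wall)
  → r_5 = 3.2793

ranges = [1.3395, 1.2009, 2.3200, 0.8386, 3.2793]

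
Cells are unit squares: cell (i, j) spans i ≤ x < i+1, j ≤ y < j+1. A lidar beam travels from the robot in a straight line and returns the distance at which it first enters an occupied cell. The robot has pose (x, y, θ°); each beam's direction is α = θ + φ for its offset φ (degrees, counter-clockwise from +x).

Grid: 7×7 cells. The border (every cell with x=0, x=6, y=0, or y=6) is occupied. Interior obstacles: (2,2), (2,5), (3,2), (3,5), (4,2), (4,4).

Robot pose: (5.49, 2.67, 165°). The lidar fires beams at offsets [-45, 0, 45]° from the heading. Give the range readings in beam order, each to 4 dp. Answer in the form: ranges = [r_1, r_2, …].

ranges = [1.5358, 0.5073, 0.5658]

beam 1: φ=-45°, α=120°
  d=(-0.5000,0.8660)  start (5,2)  tX=0.9800 tY=0.3811  stride 1/|dx|=2.0000 1/|dy|=1.1547
    cross y-line → (5,3), t=0.3811
    cross x-line → (4,3), t=0.9800
    cross y-line → (4,4), t=1.5358 (wall)
  → r_1 = 1.5358
beam 2: φ=0°, α=165°
  d=(-0.9659,0.2588)  start (5,2)  tX=0.5073 tY=1.2750  stride 1/|dx|=1.0353 1/|dy|=3.8637
    cross x-line → (4,2), t=0.5073 (wall)
  → r_2 = 0.5073
beam 3: φ=45°, α=210°
  d=(-0.8660,-0.5000)  start (5,2)  tX=0.5658 tY=1.3400  stride 1/|dx|=1.1547 1/|dy|=2.0000
    cross x-line → (4,2), t=0.5658 (wall)
  → r_3 = 0.5658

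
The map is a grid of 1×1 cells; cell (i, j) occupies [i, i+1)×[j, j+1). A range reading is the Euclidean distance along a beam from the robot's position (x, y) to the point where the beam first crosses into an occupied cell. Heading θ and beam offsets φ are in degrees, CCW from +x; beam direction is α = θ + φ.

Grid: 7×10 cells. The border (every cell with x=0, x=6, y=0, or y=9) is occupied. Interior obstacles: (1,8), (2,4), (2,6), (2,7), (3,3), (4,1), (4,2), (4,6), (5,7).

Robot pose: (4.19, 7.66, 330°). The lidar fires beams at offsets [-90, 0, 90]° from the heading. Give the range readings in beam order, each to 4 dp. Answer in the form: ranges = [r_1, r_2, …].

ranges = [3.0715, 0.9353, 1.5473]

beam 1: φ=-90°, α=240°
  direction (-0.5000, -0.8660); cell (4,7); t to first gridline: x 0.3800, y 0.7621 (then +2.0000 / +1.1547)
    (3,7) via x @ 0.3800
    (3,6) via y @ 0.7621
    (3,5) via y @ 1.9168
    (2,5) via x @ 2.3800
    (2,4) via y @ 3.0715  # hit
  → r_1 = 3.0715
beam 2: φ=0°, α=330°
  direction (0.8660, -0.5000); cell (4,7); t to first gridline: x 0.9353, y 1.3200 (then +1.1547 / +2.0000)
    (5,7) via x @ 0.9353  # hit
  → r_2 = 0.9353
beam 3: φ=90°, α=60°
  direction (0.5000, 0.8660); cell (4,7); t to first gridline: x 1.6200, y 0.3926 (then +2.0000 / +1.1547)
    (4,8) via y @ 0.3926
    (4,9) via y @ 1.5473  # hit
  → r_3 = 1.5473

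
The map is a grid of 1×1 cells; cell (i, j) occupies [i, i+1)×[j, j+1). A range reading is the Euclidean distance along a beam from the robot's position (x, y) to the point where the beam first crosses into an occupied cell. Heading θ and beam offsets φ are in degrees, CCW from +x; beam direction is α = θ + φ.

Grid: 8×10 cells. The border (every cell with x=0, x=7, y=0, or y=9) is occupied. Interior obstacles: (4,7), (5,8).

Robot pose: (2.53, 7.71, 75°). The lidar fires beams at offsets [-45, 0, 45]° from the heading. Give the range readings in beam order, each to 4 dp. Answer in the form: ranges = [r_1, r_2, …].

beam 1: φ=-45°, α=30°
  d=(0.8660,0.5000)  start (2,7)  tX=0.5427 tY=0.5800  stride 1/|dx|=1.1547 1/|dy|=2.0000
    cross x-line → (3,7), t=0.5427
    cross y-line → (3,8), t=0.5800
    cross x-line → (4,8), t=1.6974
    cross y-line → (4,9), t=2.5800 (wall)
  → r_1 = 2.5800
beam 2: φ=0°, α=75°
  d=(0.2588,0.9659)  start (2,7)  tX=1.8159 tY=0.3002  stride 1/|dx|=3.8637 1/|dy|=1.0353
    cross y-line → (2,8), t=0.3002
    cross y-line → (2,9), t=1.3355 (wall)
  → r_2 = 1.3355
beam 3: φ=45°, α=120°
  d=(-0.5000,0.8660)  start (2,7)  tX=1.0600 tY=0.3349  stride 1/|dx|=2.0000 1/|dy|=1.1547
    cross y-line → (2,8), t=0.3349
    cross x-line → (1,8), t=1.0600
    cross y-line → (1,9), t=1.4896 (wall)
  → r_3 = 1.4896

ranges = [2.5800, 1.3355, 1.4896]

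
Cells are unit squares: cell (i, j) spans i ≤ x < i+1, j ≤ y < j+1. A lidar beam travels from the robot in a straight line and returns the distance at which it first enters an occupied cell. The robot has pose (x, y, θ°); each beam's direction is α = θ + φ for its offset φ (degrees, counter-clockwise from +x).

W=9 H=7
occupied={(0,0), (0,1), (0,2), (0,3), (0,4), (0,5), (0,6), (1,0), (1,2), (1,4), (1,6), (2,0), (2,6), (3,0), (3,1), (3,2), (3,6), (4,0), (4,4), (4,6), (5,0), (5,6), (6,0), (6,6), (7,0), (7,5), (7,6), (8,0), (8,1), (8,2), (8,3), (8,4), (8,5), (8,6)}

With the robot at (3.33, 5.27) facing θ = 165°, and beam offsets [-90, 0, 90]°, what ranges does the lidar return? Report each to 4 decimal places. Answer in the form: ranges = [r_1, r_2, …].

beam 1: φ=-90°, α=75°
  dir = (cos 75°, sin 75°) = (0.2588, 0.9659); from cell (3,5)
  next x-line at t=2.5887, next y-line at t=0.7558; Δt_x=3.8637, Δt_y=1.0353
    y: enter (3,6) at t=0.7558 ← occupied
  → r_1 = 0.7558
beam 2: φ=0°, α=165°
  dir = (cos 165°, sin 165°) = (-0.9659, 0.2588); from cell (3,5)
  next x-line at t=0.3416, next y-line at t=2.8205; Δt_x=1.0353, Δt_y=3.8637
    x: enter (2,5) at t=0.3416
    x: enter (1,5) at t=1.3769
    x: enter (0,5) at t=2.4122 ← occupied
  → r_2 = 2.4122
beam 3: φ=90°, α=255°
  dir = (cos 255°, sin 255°) = (-0.2588, -0.9659); from cell (3,5)
  next x-line at t=1.2750, next y-line at t=0.2795; Δt_x=3.8637, Δt_y=1.0353
    y: enter (3,4) at t=0.2795
    x: enter (2,4) at t=1.2750
    y: enter (2,3) at t=1.3148
    y: enter (2,2) at t=2.3501
    y: enter (2,1) at t=3.3854
    y: enter (2,0) at t=4.4206 ← occupied
  → r_3 = 4.4206

ranges = [0.7558, 2.4122, 4.4206]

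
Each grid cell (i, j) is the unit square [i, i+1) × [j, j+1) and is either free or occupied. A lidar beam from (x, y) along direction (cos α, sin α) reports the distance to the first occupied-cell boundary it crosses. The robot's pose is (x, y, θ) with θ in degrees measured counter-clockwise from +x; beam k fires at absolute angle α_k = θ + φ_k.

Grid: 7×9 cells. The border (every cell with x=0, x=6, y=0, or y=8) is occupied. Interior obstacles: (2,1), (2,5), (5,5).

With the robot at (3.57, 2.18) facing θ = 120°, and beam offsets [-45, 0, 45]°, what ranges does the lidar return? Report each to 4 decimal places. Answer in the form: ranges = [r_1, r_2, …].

beam 1: φ=-45°, α=75°
  cosα=0.2588 sinα=0.9659 | (3,2) | tMaxX 1.6614 tMaxY 0.8489 | tΔX 3.8637 tΔY 1.0353
    t=0.8489 [y] (3,3)
    t=1.6614 [x] (4,3)
    t=1.8842 [y] (4,4)
    t=2.9195 [y] (4,5)
    t=3.9548 [y] (4,6)
    t=4.9900 [y] (4,7)
    t=5.5251 [x] (5,7)
    t=6.0253 [y] (5,8) — stop
  → r_1 = 6.0253
beam 2: φ=0°, α=120°
  cosα=-0.5000 sinα=0.8660 | (3,2) | tMaxX 1.1400 tMaxY 0.9469 | tΔX 2.0000 tΔY 1.1547
    t=0.9469 [y] (3,3)
    t=1.1400 [x] (2,3)
    t=2.1016 [y] (2,4)
    t=3.1400 [x] (1,4)
    t=3.2563 [y] (1,5)
    t=4.4110 [y] (1,6)
    t=5.1400 [x] (0,6) — stop
  → r_2 = 5.1400
beam 3: φ=45°, α=165°
  cosα=-0.9659 sinα=0.2588 | (3,2) | tMaxX 0.5901 tMaxY 3.1682 | tΔX 1.0353 tΔY 3.8637
    t=0.5901 [x] (2,2)
    t=1.6254 [x] (1,2)
    t=2.6607 [x] (0,2) — stop
  → r_3 = 2.6607

ranges = [6.0253, 5.1400, 2.6607]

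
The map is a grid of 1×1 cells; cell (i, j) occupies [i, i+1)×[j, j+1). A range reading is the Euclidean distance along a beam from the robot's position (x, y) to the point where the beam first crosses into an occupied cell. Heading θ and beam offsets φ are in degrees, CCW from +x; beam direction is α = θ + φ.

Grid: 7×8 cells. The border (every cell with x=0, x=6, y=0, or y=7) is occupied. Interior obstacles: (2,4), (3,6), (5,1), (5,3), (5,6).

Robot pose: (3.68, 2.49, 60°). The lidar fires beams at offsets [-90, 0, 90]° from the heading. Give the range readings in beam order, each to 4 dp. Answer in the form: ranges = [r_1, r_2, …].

beam 1: φ=-90°, α=330°
  d=(0.8660,-0.5000)  start (3,2)  tX=0.3695 tY=0.9800  stride 1/|dx|=1.1547 1/|dy|=2.0000
    cross x-line → (4,2), t=0.3695
    cross y-line → (4,1), t=0.9800
    cross x-line → (5,1), t=1.5242 (wall)
  → r_1 = 1.5242
beam 2: φ=0°, α=60°
  d=(0.5000,0.8660)  start (3,2)  tX=0.6400 tY=0.5889  stride 1/|dx|=2.0000 1/|dy|=1.1547
    cross y-line → (3,3), t=0.5889
    cross x-line → (4,3), t=0.6400
    cross y-line → (4,4), t=1.7436
    cross x-line → (5,4), t=2.6400
    cross y-line → (5,5), t=2.8983
    cross y-line → (5,6), t=4.0530 (wall)
  → r_2 = 4.0530
beam 3: φ=90°, α=150°
  d=(-0.8660,0.5000)  start (3,2)  tX=0.7852 tY=1.0200  stride 1/|dx|=1.1547 1/|dy|=2.0000
    cross x-line → (2,2), t=0.7852
    cross y-line → (2,3), t=1.0200
    cross x-line → (1,3), t=1.9399
    cross y-line → (1,4), t=3.0200
    cross x-line → (0,4), t=3.0946 (wall)
  → r_3 = 3.0946

ranges = [1.5242, 4.0530, 3.0946]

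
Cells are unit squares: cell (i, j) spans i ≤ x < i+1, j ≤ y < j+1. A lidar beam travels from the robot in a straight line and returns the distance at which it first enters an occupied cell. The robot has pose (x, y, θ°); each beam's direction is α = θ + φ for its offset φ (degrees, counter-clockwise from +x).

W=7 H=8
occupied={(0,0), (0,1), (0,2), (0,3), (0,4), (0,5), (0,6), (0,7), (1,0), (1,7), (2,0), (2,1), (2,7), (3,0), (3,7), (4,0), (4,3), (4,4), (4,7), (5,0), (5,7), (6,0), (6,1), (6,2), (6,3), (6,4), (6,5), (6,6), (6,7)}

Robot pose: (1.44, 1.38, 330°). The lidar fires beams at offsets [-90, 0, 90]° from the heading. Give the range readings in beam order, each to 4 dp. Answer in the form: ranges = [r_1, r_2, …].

ranges = [0.4388, 0.6466, 6.4894]

beam 1: φ=-90°, α=240°
  cosα=-0.5000 sinα=-0.8660 | (1,1) | tMaxX 0.8800 tMaxY 0.4388 | tΔX 2.0000 tΔY 1.1547
    t=0.4388 [y] (1,0) — stop
  → r_1 = 0.4388
beam 2: φ=0°, α=330°
  cosα=0.8660 sinα=-0.5000 | (1,1) | tMaxX 0.6466 tMaxY 0.7600 | tΔX 1.1547 tΔY 2.0000
    t=0.6466 [x] (2,1) — stop
  → r_2 = 0.6466
beam 3: φ=90°, α=60°
  cosα=0.5000 sinα=0.8660 | (1,1) | tMaxX 1.1200 tMaxY 0.7159 | tΔX 2.0000 tΔY 1.1547
    t=0.7159 [y] (1,2)
    t=1.1200 [x] (2,2)
    t=1.8706 [y] (2,3)
    t=3.0253 [y] (2,4)
    t=3.1200 [x] (3,4)
    t=4.1800 [y] (3,5)
    t=5.1200 [x] (4,5)
    t=5.3347 [y] (4,6)
    t=6.4894 [y] (4,7) — stop
  → r_3 = 6.4894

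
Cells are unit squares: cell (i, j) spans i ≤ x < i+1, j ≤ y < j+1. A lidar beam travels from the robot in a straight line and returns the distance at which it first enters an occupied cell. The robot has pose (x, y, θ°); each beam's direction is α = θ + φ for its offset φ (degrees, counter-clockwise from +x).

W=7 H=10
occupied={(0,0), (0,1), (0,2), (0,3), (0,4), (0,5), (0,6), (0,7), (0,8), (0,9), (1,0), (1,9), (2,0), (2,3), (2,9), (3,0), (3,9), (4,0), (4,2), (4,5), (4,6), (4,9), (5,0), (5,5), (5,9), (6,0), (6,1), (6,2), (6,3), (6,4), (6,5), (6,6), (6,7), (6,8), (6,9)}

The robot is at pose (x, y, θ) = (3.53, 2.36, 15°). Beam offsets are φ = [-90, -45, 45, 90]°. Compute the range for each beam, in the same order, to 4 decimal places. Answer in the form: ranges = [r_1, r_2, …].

beam 1: φ=-90°, α=285°
  cosα=0.2588 sinα=-0.9659 | (3,2) | tMaxX 1.8159 tMaxY 0.3727 | tΔX 3.8637 tΔY 1.0353
    t=0.3727 [y] (3,1)
    t=1.4080 [y] (3,0) — stop
  → r_1 = 1.4080
beam 2: φ=-45°, α=330°
  cosα=0.8660 sinα=-0.5000 | (3,2) | tMaxX 0.5427 tMaxY 0.7200 | tΔX 1.1547 tΔY 2.0000
    t=0.5427 [x] (4,2) — stop
  → r_2 = 0.5427
beam 3: φ=45°, α=60°
  cosα=0.5000 sinα=0.8660 | (3,2) | tMaxX 0.9400 tMaxY 0.7390 | tΔX 2.0000 tΔY 1.1547
    t=0.7390 [y] (3,3)
    t=0.9400 [x] (4,3)
    t=1.8937 [y] (4,4)
    t=2.9400 [x] (5,4)
    t=3.0484 [y] (5,5) — stop
  → r_3 = 3.0484
beam 4: φ=90°, α=105°
  cosα=-0.2588 sinα=0.9659 | (3,2) | tMaxX 2.0478 tMaxY 0.6626 | tΔX 3.8637 tΔY 1.0353
    t=0.6626 [y] (3,3)
    t=1.6979 [y] (3,4)
    t=2.0478 [x] (2,4)
    t=2.7331 [y] (2,5)
    t=3.7684 [y] (2,6)
    t=4.8037 [y] (2,7)
    t=5.8390 [y] (2,8)
    t=5.9115 [x] (1,8)
    t=6.8742 [y] (1,9) — stop
  → r_4 = 6.8742

ranges = [1.4080, 0.5427, 3.0484, 6.8742]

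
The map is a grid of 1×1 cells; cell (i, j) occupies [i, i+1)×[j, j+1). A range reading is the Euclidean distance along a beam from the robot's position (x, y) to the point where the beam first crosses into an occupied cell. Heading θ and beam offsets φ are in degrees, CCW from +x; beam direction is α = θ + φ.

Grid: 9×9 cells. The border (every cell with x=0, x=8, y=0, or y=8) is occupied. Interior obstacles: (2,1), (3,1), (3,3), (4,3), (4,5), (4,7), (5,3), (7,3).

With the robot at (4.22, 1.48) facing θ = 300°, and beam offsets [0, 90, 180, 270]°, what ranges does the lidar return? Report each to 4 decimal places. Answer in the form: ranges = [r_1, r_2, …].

ranges = [0.5543, 3.2101, 0.4400, 0.2540]

beam 1: φ=0°, α=300°
  direction (0.5000, -0.8660); cell (4,1); t to first gridline: x 1.5600, y 0.5543 (then +2.0000 / +1.1547)
    (4,0) via y @ 0.5543  # hit
  → r_1 = 0.5543
beam 2: φ=90°, α=30°
  direction (0.8660, 0.5000); cell (4,1); t to first gridline: x 0.9007, y 1.0400 (then +1.1547 / +2.0000)
    (5,1) via x @ 0.9007
    (5,2) via y @ 1.0400
    (6,2) via x @ 2.0554
    (6,3) via y @ 3.0400
    (7,3) via x @ 3.2101  # hit
  → r_2 = 3.2101
beam 3: φ=180°, α=120°
  direction (-0.5000, 0.8660); cell (4,1); t to first gridline: x 0.4400, y 0.6004 (then +2.0000 / +1.1547)
    (3,1) via x @ 0.4400  # hit
  → r_3 = 0.4400
beam 4: φ=270°, α=210°
  direction (-0.8660, -0.5000); cell (4,1); t to first gridline: x 0.2540, y 0.9600 (then +1.1547 / +2.0000)
    (3,1) via x @ 0.2540  # hit
  → r_4 = 0.2540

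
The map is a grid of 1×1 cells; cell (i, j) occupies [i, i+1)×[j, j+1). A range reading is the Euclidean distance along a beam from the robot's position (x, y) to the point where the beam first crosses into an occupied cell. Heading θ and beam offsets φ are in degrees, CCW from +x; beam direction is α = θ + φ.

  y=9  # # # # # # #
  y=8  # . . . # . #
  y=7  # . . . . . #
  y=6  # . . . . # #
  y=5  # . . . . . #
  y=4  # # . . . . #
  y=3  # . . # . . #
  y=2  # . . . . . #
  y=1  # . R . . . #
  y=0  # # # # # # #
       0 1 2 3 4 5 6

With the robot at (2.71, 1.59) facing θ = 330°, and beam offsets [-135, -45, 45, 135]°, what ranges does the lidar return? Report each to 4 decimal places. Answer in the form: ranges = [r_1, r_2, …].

ranges = [1.7703, 0.6108, 3.4061, 2.7432]

beam 1: φ=-135°, α=195°
  d=(-0.9659,-0.2588)  start (2,1)  tX=0.7350 tY=2.2796  stride 1/|dx|=1.0353 1/|dy|=3.8637
    cross x-line → (1,1), t=0.7350
    cross x-line → (0,1), t=1.7703 (wall)
  → r_1 = 1.7703
beam 2: φ=-45°, α=285°
  d=(0.2588,-0.9659)  start (2,1)  tX=1.1205 tY=0.6108  stride 1/|dx|=3.8637 1/|dy|=1.0353
    cross y-line → (2,0), t=0.6108 (wall)
  → r_2 = 0.6108
beam 3: φ=45°, α=15°
  d=(0.9659,0.2588)  start (2,1)  tX=0.3002 tY=1.5841  stride 1/|dx|=1.0353 1/|dy|=3.8637
    cross x-line → (3,1), t=0.3002
    cross x-line → (4,1), t=1.3355
    cross y-line → (4,2), t=1.5841
    cross x-line → (5,2), t=2.3708
    cross x-line → (6,2), t=3.4061 (wall)
  → r_3 = 3.4061
beam 4: φ=135°, α=105°
  d=(-0.2588,0.9659)  start (2,1)  tX=2.7432 tY=0.4245  stride 1/|dx|=3.8637 1/|dy|=1.0353
    cross y-line → (2,2), t=0.4245
    cross y-line → (2,3), t=1.4597
    cross y-line → (2,4), t=2.4950
    cross x-line → (1,4), t=2.7432 (wall)
  → r_4 = 2.7432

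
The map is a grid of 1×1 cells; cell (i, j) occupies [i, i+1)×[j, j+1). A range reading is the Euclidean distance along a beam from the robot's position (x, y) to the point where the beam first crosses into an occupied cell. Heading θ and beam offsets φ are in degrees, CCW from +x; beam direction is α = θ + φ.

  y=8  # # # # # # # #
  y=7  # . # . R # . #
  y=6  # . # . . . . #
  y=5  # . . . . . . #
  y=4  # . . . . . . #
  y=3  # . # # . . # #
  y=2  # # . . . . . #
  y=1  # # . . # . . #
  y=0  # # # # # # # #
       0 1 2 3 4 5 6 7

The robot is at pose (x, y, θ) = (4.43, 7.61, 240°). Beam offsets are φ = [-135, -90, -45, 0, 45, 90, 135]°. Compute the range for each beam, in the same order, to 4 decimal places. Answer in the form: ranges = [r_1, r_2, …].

beam 1: φ=-135°, α=105°
  cosα=-0.2588 sinα=0.9659 | (4,7) | tMaxX 1.6614 tMaxY 0.4038 | tΔX 3.8637 tΔY 1.0353
    t=0.4038 [y] (4,8) — stop
  → r_1 = 0.4038
beam 2: φ=-90°, α=150°
  cosα=-0.8660 sinα=0.5000 | (4,7) | tMaxX 0.4965 tMaxY 0.7800 | tΔX 1.1547 tΔY 2.0000
    t=0.4965 [x] (3,7)
    t=0.7800 [y] (3,8) — stop
  → r_2 = 0.7800
beam 3: φ=-45°, α=195°
  cosα=-0.9659 sinα=-0.2588 | (4,7) | tMaxX 0.4452 tMaxY 2.3569 | tΔX 1.0353 tΔY 3.8637
    t=0.4452 [x] (3,7)
    t=1.4804 [x] (2,7) — stop
  → r_3 = 1.4804
beam 4: φ=0°, α=240°
  cosα=-0.5000 sinα=-0.8660 | (4,7) | tMaxX 0.8600 tMaxY 0.7044 | tΔX 2.0000 tΔY 1.1547
    t=0.7044 [y] (4,6)
    t=0.8600 [x] (3,6)
    t=1.8591 [y] (3,5)
    t=2.8600 [x] (2,5)
    t=3.0138 [y] (2,4)
    t=4.1685 [y] (2,3) — stop
  → r_4 = 4.1685
beam 5: φ=45°, α=285°
  cosα=0.2588 sinα=-0.9659 | (4,7) | tMaxX 2.2023 tMaxY 0.6315 | tΔX 3.8637 tΔY 1.0353
    t=0.6315 [y] (4,6)
    t=1.6668 [y] (4,5)
    t=2.2023 [x] (5,5)
    t=2.7021 [y] (5,4)
    t=3.7373 [y] (5,3)
    t=4.7726 [y] (5,2)
    t=5.8079 [y] (5,1)
    t=6.0660 [x] (6,1)
    t=6.8432 [y] (6,0) — stop
  → r_5 = 6.8432
beam 6: φ=90°, α=330°
  cosα=0.8660 sinα=-0.5000 | (4,7) | tMaxX 0.6582 tMaxY 1.2200 | tΔX 1.1547 tΔY 2.0000
    t=0.6582 [x] (5,7) — stop
  → r_6 = 0.6582
beam 7: φ=135°, α=15°
  cosα=0.9659 sinα=0.2588 | (4,7) | tMaxX 0.5901 tMaxY 1.5068 | tΔX 1.0353 tΔY 3.8637
    t=0.5901 [x] (5,7) — stop
  → r_7 = 0.5901

ranges = [0.4038, 0.7800, 1.4804, 4.1685, 6.8432, 0.6582, 0.5901]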